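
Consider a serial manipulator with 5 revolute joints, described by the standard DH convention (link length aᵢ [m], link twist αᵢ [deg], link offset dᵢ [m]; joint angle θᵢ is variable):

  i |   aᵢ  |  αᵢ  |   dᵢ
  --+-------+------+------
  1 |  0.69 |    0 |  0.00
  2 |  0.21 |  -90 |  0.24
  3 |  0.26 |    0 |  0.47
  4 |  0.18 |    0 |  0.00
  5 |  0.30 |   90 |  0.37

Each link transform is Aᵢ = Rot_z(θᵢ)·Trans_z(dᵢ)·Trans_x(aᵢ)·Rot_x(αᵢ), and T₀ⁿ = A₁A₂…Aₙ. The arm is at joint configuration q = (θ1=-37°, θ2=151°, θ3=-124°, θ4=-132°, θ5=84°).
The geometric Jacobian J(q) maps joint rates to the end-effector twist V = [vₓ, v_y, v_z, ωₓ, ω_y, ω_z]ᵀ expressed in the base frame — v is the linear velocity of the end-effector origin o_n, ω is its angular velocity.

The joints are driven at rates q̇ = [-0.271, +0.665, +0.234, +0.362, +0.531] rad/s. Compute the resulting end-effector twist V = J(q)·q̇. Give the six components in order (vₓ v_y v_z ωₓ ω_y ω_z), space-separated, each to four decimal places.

o_n = [-0.1041, -1.0091, 0.3226]
J₁: ẑ×o_n = [1.0091, -0.1041, 0.0000], ω = ẑ
J2: z=[0.0000, 0.0000, 1.0000] o=[0.5511, -0.4153, 0.0000] → [0.5938, -0.6551, 0.0000, 0.0000, 0.0000, 1.0000]
J3: z=[-0.9135, -0.4067, 0.0000] o=[0.4656, -0.2234, 0.2400] → [-0.0336, 0.0755, 0.4860, -0.9135, -0.4067, 0.0000]
J4: z=[-0.9135, -0.4067, 0.0000] o=[0.0954, -0.5474, 0.4555] → [0.0541, -0.1214, 0.3406, -0.9135, -0.4067, 0.0000]
J5: z=[-0.9135, -0.4067, 0.0000] o=[0.1131, -0.5872, 0.2809] → [-0.0170, 0.0381, 0.2971, -0.9135, -0.4067, 0.0000]
V = J·q̇ = [0.1241, -0.4135, 0.3948, -1.0296, -0.4584, 0.3940]

0.1241 -0.4135 0.3948 -1.0296 -0.4584 0.3940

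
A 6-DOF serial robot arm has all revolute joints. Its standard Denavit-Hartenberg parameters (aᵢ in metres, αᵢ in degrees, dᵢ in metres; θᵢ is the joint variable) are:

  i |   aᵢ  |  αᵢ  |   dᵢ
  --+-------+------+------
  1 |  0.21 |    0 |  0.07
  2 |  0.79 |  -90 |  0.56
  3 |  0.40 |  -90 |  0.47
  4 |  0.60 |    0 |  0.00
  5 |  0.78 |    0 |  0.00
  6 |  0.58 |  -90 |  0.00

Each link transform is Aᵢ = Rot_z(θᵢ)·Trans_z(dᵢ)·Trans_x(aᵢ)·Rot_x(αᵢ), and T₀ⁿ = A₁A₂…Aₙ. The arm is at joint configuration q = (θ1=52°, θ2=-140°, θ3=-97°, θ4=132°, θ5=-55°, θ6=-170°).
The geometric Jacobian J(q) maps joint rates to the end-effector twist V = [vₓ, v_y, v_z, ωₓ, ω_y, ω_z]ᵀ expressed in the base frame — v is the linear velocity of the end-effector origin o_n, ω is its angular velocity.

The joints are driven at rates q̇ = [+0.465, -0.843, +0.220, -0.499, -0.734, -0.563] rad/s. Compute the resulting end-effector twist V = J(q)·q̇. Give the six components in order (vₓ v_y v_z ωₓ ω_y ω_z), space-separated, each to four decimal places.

o_n = [-0.0003, -0.6120, 0.7726]
J₁: ẑ×o_n = [0.6120, -0.0003, 0.0000], ω = ẑ
J2: z=[0.0000, 0.0000, 1.0000] o=[0.1293, 0.1655, 0.0700] → [0.7775, -0.1296, 0.0000, 0.0000, 0.0000, 1.0000]
J3: z=[0.9994, 0.0349, 0.0000] o=[0.1569, -0.6240, 0.6300] → [0.0050, -0.1425, 0.0175, 0.9994, 0.0349, 0.0000]
J4: z=[0.0346, -0.9919, 0.1219] o=[0.6249, -0.5589, 1.0270] → [0.2589, -0.0674, -0.6220, 0.0346, -0.9919, 0.1219]
J5: z=[0.0346, -0.9919, 0.1219] o=[0.1810, -0.6234, 0.6285] → [-0.1442, -0.0271, -0.1795, 0.0346, -0.9919, 0.1219]
J6: z=[0.0346, -0.9919, 0.1219] o=[-0.5793, -0.6285, 0.8027] → [0.0279, 0.0716, 0.5749, 0.0346, -0.9919, 0.1219]
V = J·q̇ = [-0.4087, 0.0910, 0.1223, 0.1577, 1.7892, -0.5969]

-0.4087 0.0910 0.1223 0.1577 1.7892 -0.5969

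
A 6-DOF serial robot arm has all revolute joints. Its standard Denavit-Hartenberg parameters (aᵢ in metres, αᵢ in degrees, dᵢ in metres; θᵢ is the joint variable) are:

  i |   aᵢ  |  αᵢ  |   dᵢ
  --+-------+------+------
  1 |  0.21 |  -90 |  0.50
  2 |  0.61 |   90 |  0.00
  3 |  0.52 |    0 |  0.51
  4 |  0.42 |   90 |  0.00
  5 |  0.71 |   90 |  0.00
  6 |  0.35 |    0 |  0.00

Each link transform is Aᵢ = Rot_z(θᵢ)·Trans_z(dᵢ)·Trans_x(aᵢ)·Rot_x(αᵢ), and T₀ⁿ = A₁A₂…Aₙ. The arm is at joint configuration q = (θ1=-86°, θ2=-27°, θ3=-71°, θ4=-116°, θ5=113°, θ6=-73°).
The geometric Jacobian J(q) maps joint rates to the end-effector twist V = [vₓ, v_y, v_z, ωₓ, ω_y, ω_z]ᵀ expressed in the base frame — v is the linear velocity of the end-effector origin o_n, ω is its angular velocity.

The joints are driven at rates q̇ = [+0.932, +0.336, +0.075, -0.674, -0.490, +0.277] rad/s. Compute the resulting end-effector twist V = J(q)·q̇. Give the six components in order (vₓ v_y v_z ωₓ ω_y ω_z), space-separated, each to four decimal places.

o_n = [-0.7950, -0.2624, 1.9097]
J₁: ẑ×o_n = [0.2624, -0.7950, 0.0000], ω = ẑ
J2: z=[0.9976, 0.0698, 0.0000] o=[0.0146, -0.2095, 0.5000] → [0.0983, -1.4063, 0.0037, 0.9976, 0.0698, 0.0000]
J3: z=[-0.0317, 0.4529, 0.8910] o=[0.0526, -0.7517, 0.7769] → [0.0770, -0.7193, 0.3684, -0.0317, 0.4529, 0.8910]
J4: z=[-0.0317, 0.4529, 0.8910] o=[-0.4435, -0.7055, 1.3082] → [-0.1224, -0.2941, 0.1451, -0.0317, 0.4529, 0.8910]
J5: z=[0.9977, -0.0391, 0.0553] o=[-0.4184, -0.3314, 1.1190] → [-0.0347, -0.8098, 0.0541, 0.9977, -0.0391, 0.0553]
J6: z=[0.0427, 0.9969, -0.0666] o=[-0.4557, -0.2825, 1.8263] → [0.0845, 0.0190, 0.3391, 0.0427, 0.9969, -0.0666]
V = J·q̇ = [0.4063, -0.6671, -0.0015, -0.1229, 0.0474, 0.3527]

0.4063 -0.6671 -0.0015 -0.1229 0.0474 0.3527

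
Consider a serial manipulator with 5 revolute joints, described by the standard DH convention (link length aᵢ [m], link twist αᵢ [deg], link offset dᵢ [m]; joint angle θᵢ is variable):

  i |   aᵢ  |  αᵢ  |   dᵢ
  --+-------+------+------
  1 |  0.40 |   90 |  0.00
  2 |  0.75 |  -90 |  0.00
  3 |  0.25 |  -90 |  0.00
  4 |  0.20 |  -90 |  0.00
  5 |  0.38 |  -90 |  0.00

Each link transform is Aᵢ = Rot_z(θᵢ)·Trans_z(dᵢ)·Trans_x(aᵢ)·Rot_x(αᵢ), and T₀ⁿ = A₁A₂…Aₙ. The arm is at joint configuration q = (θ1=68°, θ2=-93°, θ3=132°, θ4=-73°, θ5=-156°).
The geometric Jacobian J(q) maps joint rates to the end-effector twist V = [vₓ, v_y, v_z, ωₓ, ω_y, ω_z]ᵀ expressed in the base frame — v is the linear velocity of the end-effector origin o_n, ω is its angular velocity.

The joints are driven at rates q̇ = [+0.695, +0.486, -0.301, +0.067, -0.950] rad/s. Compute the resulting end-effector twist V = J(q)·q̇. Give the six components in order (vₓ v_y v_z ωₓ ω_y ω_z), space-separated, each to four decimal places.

o_n = [0.0407, 0.2354, -0.4886]
J₁: ẑ×o_n = [-0.2354, 0.0407, 0.0000], ω = ẑ
J2: z=[0.9272, -0.3746, 0.0000] o=[0.1498, 0.3709, 0.0000] → [0.1830, 0.4530, -0.1665, 0.9272, -0.3746, 0.0000]
J3: z=[0.3741, 0.9259, -0.0523] o=[0.1351, 0.3345, -0.7490] → [0.2359, -0.0925, 0.0503, 0.3741, 0.9259, -0.0523]
J4: z=[0.6350, -0.2146, 0.7421] o=[-0.0338, 0.4122, -0.5819] → [0.1112, -0.0039, -0.0963, 0.6350, -0.2146, 0.7421]
J5: z=[-0.7558, 0.0266, 0.6543] o=[-0.0018, 0.6075, -0.5529] → [0.2452, 0.0764, 0.2801, -0.7558, 0.0266, 0.6543]
V = J·q̇ = [-0.3711, 0.2035, -0.3686, 1.0985, -0.5004, 0.1389]

-0.3711 0.2035 -0.3686 1.0985 -0.5004 0.1389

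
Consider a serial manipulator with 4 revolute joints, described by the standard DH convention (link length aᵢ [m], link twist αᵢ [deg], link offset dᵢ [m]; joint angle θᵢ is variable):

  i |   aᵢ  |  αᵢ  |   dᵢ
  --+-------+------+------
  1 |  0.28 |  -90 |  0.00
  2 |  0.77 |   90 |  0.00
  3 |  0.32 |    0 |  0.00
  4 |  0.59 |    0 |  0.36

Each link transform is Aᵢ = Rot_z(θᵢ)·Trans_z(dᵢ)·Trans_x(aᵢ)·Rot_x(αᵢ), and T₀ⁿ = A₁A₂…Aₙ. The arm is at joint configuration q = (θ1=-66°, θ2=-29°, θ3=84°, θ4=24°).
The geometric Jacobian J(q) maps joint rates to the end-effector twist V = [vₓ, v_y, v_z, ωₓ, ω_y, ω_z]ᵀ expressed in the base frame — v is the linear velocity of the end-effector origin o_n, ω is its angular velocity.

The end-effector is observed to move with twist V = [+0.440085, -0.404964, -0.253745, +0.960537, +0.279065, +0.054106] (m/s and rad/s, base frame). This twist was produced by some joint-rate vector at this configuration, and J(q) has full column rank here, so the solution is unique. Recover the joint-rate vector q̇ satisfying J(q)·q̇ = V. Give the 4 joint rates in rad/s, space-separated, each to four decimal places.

o_n = [1.0672, -0.2350, 0.6160]
J₁: ẑ×o_n = [0.2350, 1.0672, -0.0000], ω = ẑ
J2: z=[0.9135, 0.4067, 0.0000] o=[0.1139, -0.2558, 0.0000] → [0.2505, -0.5627, -0.3687, 0.9135, 0.4067, 0.0000]
J3: z=[-0.1972, 0.4429, 0.8746] o=[0.3878, -0.8710, 0.3733] → [-0.4488, 0.6421, -0.4263, -0.1972, 0.4429, 0.8746]
J4: z=[-0.1972, 0.4429, 0.8746] o=[0.6904, -0.7683, 0.3895] → [-0.3662, 0.3742, -0.2720, -0.1972, 0.4429, 0.8746]
q̇ = J⁺·V = [0.2990, 0.9910, -0.2300, -0.0500]

0.2990 0.9910 -0.2300 -0.0500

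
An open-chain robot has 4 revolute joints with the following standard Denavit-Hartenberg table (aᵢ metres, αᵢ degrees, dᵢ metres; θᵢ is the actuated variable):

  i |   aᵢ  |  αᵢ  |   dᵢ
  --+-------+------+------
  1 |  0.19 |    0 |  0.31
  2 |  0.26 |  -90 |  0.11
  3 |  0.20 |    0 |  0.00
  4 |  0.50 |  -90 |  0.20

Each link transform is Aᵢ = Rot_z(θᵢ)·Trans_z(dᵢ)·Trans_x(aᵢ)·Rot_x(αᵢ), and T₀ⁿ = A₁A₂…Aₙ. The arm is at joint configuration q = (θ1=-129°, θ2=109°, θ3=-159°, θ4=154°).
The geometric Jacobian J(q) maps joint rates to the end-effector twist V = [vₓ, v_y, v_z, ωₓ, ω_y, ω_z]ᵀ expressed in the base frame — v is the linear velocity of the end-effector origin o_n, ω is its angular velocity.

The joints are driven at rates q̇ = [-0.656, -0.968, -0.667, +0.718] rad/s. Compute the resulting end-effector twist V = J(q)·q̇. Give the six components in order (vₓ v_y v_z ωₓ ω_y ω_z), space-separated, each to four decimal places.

-0.1519 -0.8890 -0.1499 0.0174 0.0479 -1.6240

o_n = [0.4858, -0.1551, 0.5353]
J₁: ẑ×o_n = [0.1551, 0.4858, -0.0000], ω = ẑ
J2: z=[0.0000, 0.0000, 1.0000] o=[-0.1196, -0.1477, 0.3100] → [0.0075, 0.6053, -0.0000, 0.0000, 0.0000, 1.0000]
J3: z=[0.3420, 0.9397, 0.0000] o=[0.1247, -0.2366, 0.4200] → [0.1083, -0.0394, -0.3114, 0.3420, 0.9397, 0.0000]
J4: z=[0.3420, 0.9397, 0.0000] o=[-0.0507, -0.1727, 0.4917] → [0.0409, -0.0149, -0.4981, 0.3420, 0.9397, 0.0000]
V = J·q̇ = [-0.1519, -0.8890, -0.1499, 0.0174, 0.0479, -1.6240]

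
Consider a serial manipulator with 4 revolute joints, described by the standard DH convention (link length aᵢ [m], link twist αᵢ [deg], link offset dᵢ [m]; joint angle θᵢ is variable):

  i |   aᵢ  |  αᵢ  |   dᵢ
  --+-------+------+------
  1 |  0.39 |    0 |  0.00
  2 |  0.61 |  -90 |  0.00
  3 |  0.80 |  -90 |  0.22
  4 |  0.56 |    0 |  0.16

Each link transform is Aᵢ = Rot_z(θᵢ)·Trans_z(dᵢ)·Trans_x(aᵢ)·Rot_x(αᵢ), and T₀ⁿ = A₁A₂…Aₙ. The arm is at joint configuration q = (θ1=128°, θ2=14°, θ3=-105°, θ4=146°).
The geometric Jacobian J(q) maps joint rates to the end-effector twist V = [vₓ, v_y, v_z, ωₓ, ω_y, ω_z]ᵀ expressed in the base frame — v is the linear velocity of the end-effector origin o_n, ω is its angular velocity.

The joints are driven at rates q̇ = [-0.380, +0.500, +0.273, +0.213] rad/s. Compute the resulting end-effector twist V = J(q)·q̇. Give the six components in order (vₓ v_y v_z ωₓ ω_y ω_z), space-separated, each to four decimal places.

o_n = [-0.7168, 0.7979, 0.3657]
J₁: ẑ×o_n = [-0.7979, -0.7168, 0.0000], ω = ẑ
J2: z=[0.0000, 0.0000, 1.0000] o=[-0.2401, 0.3073, 0.0000] → [-0.4906, -0.4766, 0.0000, 0.0000, 0.0000, 1.0000]
J3: z=[-0.6157, -0.7880, 0.0000] o=[-0.7208, 0.6829, 0.0000] → [-0.2882, 0.2252, -0.0677, -0.6157, -0.7880, 0.0000]
J4: z=[-0.7612, 0.5947, 0.2588] o=[-0.6931, 0.3820, 0.7727] → [-0.3497, -0.3159, -0.3025, -0.7612, 0.5947, 0.2588]
V = J·q̇ = [-0.0952, 0.0282, -0.0829, -0.3302, -0.0885, 0.1751]

-0.0952 0.0282 -0.0829 -0.3302 -0.0885 0.1751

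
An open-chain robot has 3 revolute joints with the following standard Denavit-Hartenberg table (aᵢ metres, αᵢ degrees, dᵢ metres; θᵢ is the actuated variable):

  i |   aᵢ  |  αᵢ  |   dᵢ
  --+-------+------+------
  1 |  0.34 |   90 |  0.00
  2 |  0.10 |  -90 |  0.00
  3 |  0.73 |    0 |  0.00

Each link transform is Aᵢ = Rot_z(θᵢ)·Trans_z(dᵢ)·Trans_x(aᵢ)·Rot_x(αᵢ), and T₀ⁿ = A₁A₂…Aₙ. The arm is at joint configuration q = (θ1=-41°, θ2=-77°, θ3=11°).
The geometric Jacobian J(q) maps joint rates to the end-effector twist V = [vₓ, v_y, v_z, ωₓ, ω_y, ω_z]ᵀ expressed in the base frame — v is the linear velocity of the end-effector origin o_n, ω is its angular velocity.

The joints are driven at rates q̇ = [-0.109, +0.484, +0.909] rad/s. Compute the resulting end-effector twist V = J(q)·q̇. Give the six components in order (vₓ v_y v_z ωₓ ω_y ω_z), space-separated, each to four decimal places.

0.6705 0.2046 0.2123 0.3509 -0.9464 0.0955

o_n = [0.4866, -0.2384, -0.7957]
J₁: ẑ×o_n = [0.2384, 0.4866, -0.0000], ω = ẑ
J2: z=[-0.6561, -0.7547, 0.0000] o=[0.2566, -0.2231, 0.0000] → [0.6005, -0.5220, 0.1837, -0.6561, -0.7547, 0.0000]
J3: z=[0.7354, -0.6392, 0.2250] o=[0.2736, -0.2378, -0.0974] → [0.4465, 0.5614, 0.1357, 0.7354, -0.6392, 0.2250]
V = J·q̇ = [0.6705, 0.2046, 0.2123, 0.3509, -0.9464, 0.0955]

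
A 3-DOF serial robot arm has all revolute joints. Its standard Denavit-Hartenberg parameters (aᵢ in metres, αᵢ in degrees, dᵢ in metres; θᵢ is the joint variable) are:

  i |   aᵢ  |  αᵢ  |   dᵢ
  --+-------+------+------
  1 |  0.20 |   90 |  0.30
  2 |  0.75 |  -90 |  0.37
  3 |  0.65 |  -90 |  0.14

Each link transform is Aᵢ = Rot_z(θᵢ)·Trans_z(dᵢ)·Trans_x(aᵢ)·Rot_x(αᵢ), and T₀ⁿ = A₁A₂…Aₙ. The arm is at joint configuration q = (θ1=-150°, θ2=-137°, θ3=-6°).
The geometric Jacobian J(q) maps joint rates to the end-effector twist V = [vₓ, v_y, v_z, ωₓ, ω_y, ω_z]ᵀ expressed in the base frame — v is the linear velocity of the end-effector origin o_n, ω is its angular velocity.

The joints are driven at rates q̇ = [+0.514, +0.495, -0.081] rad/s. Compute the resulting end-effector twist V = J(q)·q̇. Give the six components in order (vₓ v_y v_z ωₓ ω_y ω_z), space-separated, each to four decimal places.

-0.8633 -0.0072 -0.4545 -0.1997 0.4563 0.5732

o_n = [0.4096, 0.7422, -0.7548]
J₁: ẑ×o_n = [-0.7422, 0.4096, 0.0000], ω = ẑ
J2: z=[-0.5000, 0.8660, 0.0000] o=[-0.1732, -0.1000, 0.3000] → [-0.9134, -0.5274, -0.9258, -0.5000, 0.8660, 0.0000]
J3: z=[-0.5906, -0.3410, -0.7314] o=[0.1168, 0.4947, -0.2115] → [0.3663, -0.5350, -0.0463, -0.5906, -0.3410, -0.7314]
V = J·q̇ = [-0.8633, -0.0072, -0.4545, -0.1997, 0.4563, 0.5732]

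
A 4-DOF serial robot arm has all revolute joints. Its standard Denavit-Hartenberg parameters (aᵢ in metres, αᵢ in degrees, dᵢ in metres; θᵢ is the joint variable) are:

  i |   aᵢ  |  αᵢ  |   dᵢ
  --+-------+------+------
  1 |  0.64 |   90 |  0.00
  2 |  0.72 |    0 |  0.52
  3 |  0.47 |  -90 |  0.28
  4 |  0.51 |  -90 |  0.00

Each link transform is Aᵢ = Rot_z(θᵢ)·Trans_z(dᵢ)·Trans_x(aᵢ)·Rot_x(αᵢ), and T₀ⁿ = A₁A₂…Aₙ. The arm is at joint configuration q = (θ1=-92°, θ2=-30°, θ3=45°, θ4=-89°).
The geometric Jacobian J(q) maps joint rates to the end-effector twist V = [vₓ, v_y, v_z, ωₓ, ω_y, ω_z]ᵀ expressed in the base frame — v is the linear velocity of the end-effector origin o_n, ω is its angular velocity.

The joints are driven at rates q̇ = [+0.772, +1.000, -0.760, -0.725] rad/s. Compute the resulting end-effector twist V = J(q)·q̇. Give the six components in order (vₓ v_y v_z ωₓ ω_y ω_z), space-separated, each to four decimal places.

o_n = [-1.3694, -1.6794, -0.2361]
J₁: ẑ×o_n = [1.6794, -1.3694, 0.0000], ω = ẑ
J2: z=[-0.9994, 0.0349, 0.0000] o=[-0.0223, -0.6396, 0.0000] → [-0.0082, -0.2359, 1.0861, -0.9994, 0.0349, 0.0000]
J3: z=[-0.9994, 0.0349, 0.0000] o=[-0.5638, -1.2446, -0.3600] → [0.0043, 0.1239, 0.4626, -0.9994, 0.0349, 0.0000]
J4: z=[0.0090, 0.2587, 0.9659] o=[-0.8595, -1.6886, -0.2384] → [-0.0083, -0.4926, 0.1320, 0.0090, 0.2587, 0.9659]
V = J·q̇ = [1.2909, -1.0301, 0.6389, -0.2464, -0.1792, 0.0717]

1.2909 -1.0301 0.6389 -0.2464 -0.1792 0.0717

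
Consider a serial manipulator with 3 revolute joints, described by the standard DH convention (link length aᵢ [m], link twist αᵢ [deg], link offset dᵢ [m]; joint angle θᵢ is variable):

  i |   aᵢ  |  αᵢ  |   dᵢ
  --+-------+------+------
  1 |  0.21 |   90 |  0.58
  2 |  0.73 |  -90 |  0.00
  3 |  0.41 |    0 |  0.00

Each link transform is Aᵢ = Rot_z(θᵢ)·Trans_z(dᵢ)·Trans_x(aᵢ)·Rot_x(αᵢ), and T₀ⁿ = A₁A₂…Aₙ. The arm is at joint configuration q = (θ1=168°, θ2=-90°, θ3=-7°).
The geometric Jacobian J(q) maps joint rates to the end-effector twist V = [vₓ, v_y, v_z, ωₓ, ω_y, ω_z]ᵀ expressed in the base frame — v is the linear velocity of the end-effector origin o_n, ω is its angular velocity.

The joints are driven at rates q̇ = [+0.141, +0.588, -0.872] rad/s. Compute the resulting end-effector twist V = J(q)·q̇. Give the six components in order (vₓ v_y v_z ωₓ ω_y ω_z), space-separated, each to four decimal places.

-0.5932 0.4586 0.0436 0.9752 0.3939 0.1410

o_n = [-0.1950, 0.0925, -0.5569]
J₁: ẑ×o_n = [-0.0925, -0.1950, 0.0000], ω = ẑ
J2: z=[0.2079, 0.9781, 0.0000] o=[-0.2054, 0.0437, 0.5800] → [-1.1121, 0.2364, 0.0000, 0.2079, 0.9781, 0.0000]
J3: z=[-0.9781, 0.2079, 0.0000] o=[-0.2054, 0.0437, -0.1500] → [-0.0846, -0.3981, -0.0500, -0.9781, 0.2079, 0.0000]
V = J·q̇ = [-0.5932, 0.4586, 0.0436, 0.9752, 0.3939, 0.1410]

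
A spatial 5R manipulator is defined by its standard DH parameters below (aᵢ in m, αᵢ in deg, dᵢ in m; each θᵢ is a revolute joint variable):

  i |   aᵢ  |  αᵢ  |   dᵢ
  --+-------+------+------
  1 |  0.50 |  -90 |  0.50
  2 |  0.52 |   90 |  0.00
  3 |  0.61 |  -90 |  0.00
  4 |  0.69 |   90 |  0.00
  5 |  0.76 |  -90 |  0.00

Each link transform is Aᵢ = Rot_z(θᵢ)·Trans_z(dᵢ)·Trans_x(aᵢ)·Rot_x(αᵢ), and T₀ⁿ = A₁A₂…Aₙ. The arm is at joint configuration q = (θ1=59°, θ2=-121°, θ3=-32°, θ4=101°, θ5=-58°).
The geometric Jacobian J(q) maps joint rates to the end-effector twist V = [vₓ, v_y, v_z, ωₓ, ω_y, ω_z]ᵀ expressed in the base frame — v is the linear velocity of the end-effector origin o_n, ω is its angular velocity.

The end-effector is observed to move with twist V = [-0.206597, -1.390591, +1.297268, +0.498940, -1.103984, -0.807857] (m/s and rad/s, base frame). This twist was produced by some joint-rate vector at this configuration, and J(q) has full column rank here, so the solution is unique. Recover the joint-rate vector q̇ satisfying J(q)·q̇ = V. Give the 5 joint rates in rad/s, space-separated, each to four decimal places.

o_n = [1.2443, 0.5965, 1.4973]
J₁: ẑ×o_n = [-0.5965, 1.2443, 0.0000], ω = ẑ
J2: z=[-0.8572, 0.5150, 0.0000] o=[0.2575, 0.4286, 0.5000] → [0.5136, 0.8548, -0.6522, -0.8572, 0.5150, 0.0000]
J3: z=[-0.4415, -0.7347, -0.5150] o=[0.1196, 0.1990, 0.9457] → [-0.2005, -0.3358, 0.6509, -0.4415, -0.7347, -0.5150]
J4: z=[-0.8675, 0.2028, 0.4542] o=[0.2594, -0.1958, 1.3891] → [-0.3380, 0.5412, -0.8871, -0.8675, 0.2028, 0.4542]
J5: z=[0.3093, -0.4952, 0.8118] o=[0.5283, 0.3870, 1.6423] → [-0.0983, 0.6261, 0.4194, 0.3093, -0.4952, 0.8118]
q̇ = J⁺·V = [-0.3960, -0.6790, 0.8360, -0.2680, 0.1730]

-0.3960 -0.6790 0.8360 -0.2680 0.1730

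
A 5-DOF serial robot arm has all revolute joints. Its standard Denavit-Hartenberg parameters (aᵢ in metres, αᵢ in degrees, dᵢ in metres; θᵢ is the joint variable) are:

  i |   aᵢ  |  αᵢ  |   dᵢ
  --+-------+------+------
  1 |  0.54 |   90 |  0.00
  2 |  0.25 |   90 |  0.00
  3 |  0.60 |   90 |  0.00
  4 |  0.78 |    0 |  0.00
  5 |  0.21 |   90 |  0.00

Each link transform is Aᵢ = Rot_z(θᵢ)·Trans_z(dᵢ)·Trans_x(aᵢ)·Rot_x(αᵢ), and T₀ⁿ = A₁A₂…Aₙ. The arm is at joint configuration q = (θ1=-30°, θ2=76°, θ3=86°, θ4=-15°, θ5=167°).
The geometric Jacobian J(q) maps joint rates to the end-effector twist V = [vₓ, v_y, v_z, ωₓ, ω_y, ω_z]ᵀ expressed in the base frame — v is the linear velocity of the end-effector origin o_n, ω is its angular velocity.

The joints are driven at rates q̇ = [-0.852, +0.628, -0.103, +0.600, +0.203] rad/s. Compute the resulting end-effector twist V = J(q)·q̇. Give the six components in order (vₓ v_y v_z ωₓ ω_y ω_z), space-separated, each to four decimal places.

o_n = [-0.1323, -1.2690, 0.3466]
J₁: ẑ×o_n = [1.2690, -0.1323, 0.0000], ω = ẑ
J2: z=[-0.5000, -0.8660, 0.0000] o=[0.4677, -0.2700, 0.0000] → [-0.3002, 0.1733, -0.0200, -0.5000, -0.8660, 0.0000]
J3: z=[0.8403, -0.4851, -0.2419] o=[0.5200, -0.3002, 0.2426] → [-0.2849, 0.0704, -1.1305, 0.8403, -0.4851, -0.2419]
J4: z=[0.2439, -0.0603, 0.9679] o=[0.2295, -0.8237, 0.2832] → [0.4273, -0.3657, -0.1304, 0.2439, -0.0603, 0.9679]
J5: z=[0.2439, -0.0603, 0.9679] o=[-0.3049, -1.3830, 0.3830] → [-0.1081, 0.1760, 0.0382, 0.2439, -0.0603, 0.9679]
V = J·q̇ = [-1.0060, 0.0306, 0.0334, -0.2047, -0.5423, -0.0498]

-1.0060 0.0306 0.0334 -0.2047 -0.5423 -0.0498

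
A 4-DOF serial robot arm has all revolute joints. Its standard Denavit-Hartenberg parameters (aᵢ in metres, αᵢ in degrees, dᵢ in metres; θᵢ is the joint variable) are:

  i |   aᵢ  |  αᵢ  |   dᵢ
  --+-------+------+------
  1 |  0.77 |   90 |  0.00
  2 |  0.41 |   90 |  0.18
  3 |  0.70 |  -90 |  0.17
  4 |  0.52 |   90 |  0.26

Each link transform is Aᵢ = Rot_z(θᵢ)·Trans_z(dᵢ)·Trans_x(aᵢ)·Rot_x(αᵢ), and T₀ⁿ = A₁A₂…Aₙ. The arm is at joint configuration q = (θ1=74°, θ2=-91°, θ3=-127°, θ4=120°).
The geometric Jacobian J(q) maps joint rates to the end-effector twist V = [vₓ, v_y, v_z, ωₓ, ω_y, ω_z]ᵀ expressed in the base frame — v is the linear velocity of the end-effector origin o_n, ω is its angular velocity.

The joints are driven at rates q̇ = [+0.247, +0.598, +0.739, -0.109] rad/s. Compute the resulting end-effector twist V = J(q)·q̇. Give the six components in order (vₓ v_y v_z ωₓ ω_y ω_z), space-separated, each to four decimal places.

-0.2834 0.2427 -0.1823 0.4346 -0.8917 0.3469

o_n = [-0.0274, 1.0941, -0.3577]
J₁: ẑ×o_n = [-1.0941, -0.0274, 0.0000], ω = ẑ
J2: z=[0.9613, -0.2756, 0.0000] o=[0.2122, 0.7402, 0.0000] → [0.0986, 0.3438, 0.2741, 0.9613, -0.2756, 0.0000]
J3: z=[-0.2756, -0.9611, 0.0175] o=[0.3833, 0.6837, -0.4099] → [-0.0574, 0.0072, -0.5078, -0.2756, -0.9611, 0.0175]
J4: z=[-0.5823, 0.1525, -0.7985] o=[-0.1989, 0.6814, 0.0142] → [0.2728, -0.3536, -0.2664, -0.5823, 0.1525, -0.7985]
V = J·q̇ = [-0.2834, 0.2427, -0.1823, 0.4346, -0.8917, 0.3469]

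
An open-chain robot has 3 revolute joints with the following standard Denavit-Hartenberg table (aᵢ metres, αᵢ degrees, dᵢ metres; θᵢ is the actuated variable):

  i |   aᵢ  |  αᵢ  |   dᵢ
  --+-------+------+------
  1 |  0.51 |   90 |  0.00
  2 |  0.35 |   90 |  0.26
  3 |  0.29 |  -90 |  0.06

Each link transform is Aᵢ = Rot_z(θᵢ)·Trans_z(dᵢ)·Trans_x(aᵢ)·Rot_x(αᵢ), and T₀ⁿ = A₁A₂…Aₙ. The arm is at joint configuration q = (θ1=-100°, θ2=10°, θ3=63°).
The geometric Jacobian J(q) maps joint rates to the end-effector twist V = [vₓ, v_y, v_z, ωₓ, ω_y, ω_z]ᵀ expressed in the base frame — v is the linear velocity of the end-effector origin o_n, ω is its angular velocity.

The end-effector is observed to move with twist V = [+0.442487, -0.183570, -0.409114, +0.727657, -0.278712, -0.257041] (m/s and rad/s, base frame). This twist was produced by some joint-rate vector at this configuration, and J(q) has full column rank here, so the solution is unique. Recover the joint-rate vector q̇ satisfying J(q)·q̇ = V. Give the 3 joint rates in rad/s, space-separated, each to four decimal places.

0.5830 -0.7650 0.8530

o_n = [-0.6833, -0.8896, 0.0246]
J₁: ẑ×o_n = [0.8896, -0.6833, 0.0000], ω = ẑ
J2: z=[-0.9848, 0.1736, 0.0000] o=[-0.0886, -0.5023, 0.0000] → [0.0043, 0.0242, 0.4848, -0.9848, 0.1736, 0.0000]
J3: z=[-0.0302, -0.1710, -0.9848] o=[-0.4045, -0.7965, 0.0608] → [-0.0855, 0.2735, -0.0449, -0.0302, -0.1710, -0.9848]
q̇ = J⁺·V = [0.5830, -0.7650, 0.8530]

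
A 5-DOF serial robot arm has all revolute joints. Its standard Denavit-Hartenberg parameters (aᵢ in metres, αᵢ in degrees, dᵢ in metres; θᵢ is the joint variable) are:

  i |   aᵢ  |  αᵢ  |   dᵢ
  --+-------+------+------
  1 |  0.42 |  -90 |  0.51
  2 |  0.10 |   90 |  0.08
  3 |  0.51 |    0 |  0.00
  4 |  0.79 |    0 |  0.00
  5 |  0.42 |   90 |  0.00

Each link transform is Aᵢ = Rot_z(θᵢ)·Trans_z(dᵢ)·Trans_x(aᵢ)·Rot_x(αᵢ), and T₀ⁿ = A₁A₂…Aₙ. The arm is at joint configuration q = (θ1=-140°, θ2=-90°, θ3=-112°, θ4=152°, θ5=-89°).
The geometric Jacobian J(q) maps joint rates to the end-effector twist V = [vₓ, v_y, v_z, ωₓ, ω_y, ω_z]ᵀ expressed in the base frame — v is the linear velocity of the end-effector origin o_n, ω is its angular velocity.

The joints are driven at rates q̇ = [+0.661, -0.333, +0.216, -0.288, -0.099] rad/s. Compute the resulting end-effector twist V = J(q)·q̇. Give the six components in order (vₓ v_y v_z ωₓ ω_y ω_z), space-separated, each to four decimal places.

o_n = [-0.4516, -0.1152, 1.2997]
J₁: ẑ×o_n = [0.1152, -0.4516, 0.0000], ω = ẑ
J2: z=[0.6428, -0.7660, 0.0000] o=[-0.3217, -0.2700, 0.5100] → [-0.6049, -0.5076, 0.0000, 0.6428, -0.7660, 0.0000]
J3: z=[0.7660, 0.6428, 0.0000] o=[-0.2703, -0.3313, 0.6100] → [0.4433, -0.5283, 0.2820, 0.7660, 0.6428, 0.0000]
J4: z=[0.7660, 0.6428, 0.0000] o=[-0.5743, 0.0310, 0.4190] → [0.5661, -0.6747, -0.1908, 0.7660, 0.6428, 0.0000]
J5: z=[0.7660, 0.6428, 0.0000] o=[-0.2479, -0.3580, 1.0241] → [0.1771, -0.2111, 0.3170, 0.7660, 0.6428, 0.0000]
V = J·q̇ = [0.1928, -0.0284, 0.0845, -0.3450, 0.1452, 0.6610]

0.1928 -0.0284 0.0845 -0.3450 0.1452 0.6610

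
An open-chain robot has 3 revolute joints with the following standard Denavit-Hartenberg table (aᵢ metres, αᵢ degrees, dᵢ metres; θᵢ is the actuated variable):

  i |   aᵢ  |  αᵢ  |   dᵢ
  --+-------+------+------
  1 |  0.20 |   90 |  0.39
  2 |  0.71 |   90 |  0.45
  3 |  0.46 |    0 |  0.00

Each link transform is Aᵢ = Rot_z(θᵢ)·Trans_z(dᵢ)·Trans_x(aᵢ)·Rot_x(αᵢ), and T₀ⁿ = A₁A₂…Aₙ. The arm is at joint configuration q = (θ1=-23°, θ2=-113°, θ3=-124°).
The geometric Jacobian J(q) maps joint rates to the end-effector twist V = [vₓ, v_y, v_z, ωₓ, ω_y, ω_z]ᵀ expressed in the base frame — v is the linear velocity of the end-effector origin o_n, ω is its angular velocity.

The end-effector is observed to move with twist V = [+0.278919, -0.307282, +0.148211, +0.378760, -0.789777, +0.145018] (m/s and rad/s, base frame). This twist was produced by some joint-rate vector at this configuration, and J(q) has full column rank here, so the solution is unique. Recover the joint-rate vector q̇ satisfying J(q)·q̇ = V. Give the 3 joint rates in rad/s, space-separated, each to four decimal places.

0.4240 0.5790 -0.7140

o_n = [-0.0056, -0.0722, -0.0268]
J₁: ẑ×o_n = [0.0722, -0.0056, 0.0000], ω = ẑ
J2: z=[-0.3907, -0.9205, 0.0000] o=[0.1841, -0.0781, 0.3900] → [0.3836, -0.1628, -0.1769, -0.3907, -0.9205, 0.0000]
J3: z=[-0.8473, 0.3597, 0.3907] o=[-0.2471, -0.3840, -0.2636] → [-0.0367, 0.2950, -0.3510, -0.8473, 0.3597, 0.3907]
q̇ = J⁺·V = [0.4240, 0.5790, -0.7140]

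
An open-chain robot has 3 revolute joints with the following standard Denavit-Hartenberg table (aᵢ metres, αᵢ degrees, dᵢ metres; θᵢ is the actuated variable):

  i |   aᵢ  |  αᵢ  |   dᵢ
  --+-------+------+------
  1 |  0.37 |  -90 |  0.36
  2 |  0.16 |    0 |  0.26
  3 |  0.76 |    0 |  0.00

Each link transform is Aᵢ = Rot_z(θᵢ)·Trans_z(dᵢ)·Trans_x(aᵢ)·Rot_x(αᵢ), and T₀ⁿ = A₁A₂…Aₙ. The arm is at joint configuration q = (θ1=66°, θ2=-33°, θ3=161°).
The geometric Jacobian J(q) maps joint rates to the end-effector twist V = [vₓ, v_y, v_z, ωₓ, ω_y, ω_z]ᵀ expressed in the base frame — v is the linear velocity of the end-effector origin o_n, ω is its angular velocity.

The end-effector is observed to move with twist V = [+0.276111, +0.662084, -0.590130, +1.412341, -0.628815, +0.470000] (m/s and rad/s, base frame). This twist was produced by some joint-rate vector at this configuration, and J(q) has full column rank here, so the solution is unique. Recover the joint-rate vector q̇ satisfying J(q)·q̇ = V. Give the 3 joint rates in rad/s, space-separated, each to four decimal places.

o_n = [-0.2228, 0.1389, -0.1517]
J₁: ẑ×o_n = [-0.1389, -0.2228, 0.0000], ω = ẑ
J2: z=[-0.9135, 0.4067, 0.0000] o=[0.1505, 0.3380, 0.3600] → [-0.2081, -0.4675, 0.3337, -0.9135, 0.4067, 0.0000]
J3: z=[-0.9135, 0.4067, 0.0000] o=[-0.0325, 0.5663, 0.4471] → [-0.2436, -0.5471, 0.4679, -0.9135, 0.4067, 0.0000]
q̇ = J⁺·V = [0.4700, -0.9930, -0.5530]

0.4700 -0.9930 -0.5530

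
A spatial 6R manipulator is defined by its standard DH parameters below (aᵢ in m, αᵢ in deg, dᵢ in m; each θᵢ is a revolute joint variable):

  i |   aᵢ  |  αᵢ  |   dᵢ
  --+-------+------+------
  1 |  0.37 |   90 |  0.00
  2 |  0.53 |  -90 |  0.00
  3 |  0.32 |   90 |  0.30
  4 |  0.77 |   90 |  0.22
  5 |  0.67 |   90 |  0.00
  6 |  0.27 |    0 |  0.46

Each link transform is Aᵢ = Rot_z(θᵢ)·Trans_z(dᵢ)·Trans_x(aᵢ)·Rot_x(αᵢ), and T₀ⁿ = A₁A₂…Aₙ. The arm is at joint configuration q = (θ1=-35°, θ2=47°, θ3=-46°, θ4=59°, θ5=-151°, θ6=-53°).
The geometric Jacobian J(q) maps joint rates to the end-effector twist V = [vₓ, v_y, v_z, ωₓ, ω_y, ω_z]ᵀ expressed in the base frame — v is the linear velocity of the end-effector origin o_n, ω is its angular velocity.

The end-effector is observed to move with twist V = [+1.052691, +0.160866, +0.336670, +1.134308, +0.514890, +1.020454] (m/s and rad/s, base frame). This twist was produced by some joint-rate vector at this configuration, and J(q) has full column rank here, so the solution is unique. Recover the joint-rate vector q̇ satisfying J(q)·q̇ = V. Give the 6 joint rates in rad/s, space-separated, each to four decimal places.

0.7630 -0.9460 0.2060 -0.9820 0.5460 0.5120

o_n = [0.2699, -0.4112, 0.4683]
J₁: ẑ×o_n = [0.4112, 0.2699, -0.0000], ω = ẑ
J2: z=[-0.5736, -0.8192, 0.0000] o=[0.3031, -0.2122, 0.0000] → [-0.3836, 0.2686, 0.0869, -0.5736, -0.8192, 0.0000]
J3: z=[-0.5991, 0.4195, 0.6820] o=[0.5992, -0.4195, 0.3876] → [0.0282, -0.1763, 0.1332, -0.5991, 0.4195, 0.6820]
J4: z=[-0.8003, -0.2876, -0.5261] o=[0.4116, -0.5692, 0.7548] → [0.1655, -0.1547, -0.1672, -0.8003, -0.2876, -0.5261]
J5: z=[0.2875, -0.9541, 0.0842] o=[-0.1696, -0.6971, 1.2907] → [0.7605, 0.2735, 0.5015, 0.2875, -0.9541, 0.0842]
J6: z=[-0.4449, -0.2109, -0.8704] o=[0.3987, -0.5545, 0.9656] → [0.2296, -0.1091, -0.0909, -0.4449, -0.2109, -0.8704]
q̇ = J⁺·V = [0.7630, -0.9460, 0.2060, -0.9820, 0.5460, 0.5120]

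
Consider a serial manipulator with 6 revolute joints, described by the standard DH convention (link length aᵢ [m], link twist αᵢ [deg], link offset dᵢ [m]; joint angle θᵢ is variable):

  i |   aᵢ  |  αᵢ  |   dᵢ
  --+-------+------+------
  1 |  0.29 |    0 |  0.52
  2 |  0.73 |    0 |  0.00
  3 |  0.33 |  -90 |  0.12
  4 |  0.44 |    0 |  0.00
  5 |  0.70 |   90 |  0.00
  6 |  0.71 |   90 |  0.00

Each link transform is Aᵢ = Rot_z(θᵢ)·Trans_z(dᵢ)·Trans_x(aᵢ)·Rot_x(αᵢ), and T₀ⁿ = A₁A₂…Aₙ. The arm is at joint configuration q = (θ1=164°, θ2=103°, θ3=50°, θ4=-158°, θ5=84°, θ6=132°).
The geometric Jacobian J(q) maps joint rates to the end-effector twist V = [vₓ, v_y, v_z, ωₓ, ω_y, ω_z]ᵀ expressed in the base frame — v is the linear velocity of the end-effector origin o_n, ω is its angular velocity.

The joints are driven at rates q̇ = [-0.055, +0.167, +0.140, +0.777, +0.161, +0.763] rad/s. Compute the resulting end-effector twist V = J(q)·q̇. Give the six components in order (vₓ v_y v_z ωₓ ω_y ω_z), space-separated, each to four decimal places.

o_n = [0.0312, -0.2523, 1.0210]
J₁: ẑ×o_n = [0.2523, 0.0312, -0.0000], ω = ẑ
J2: z=[0.0000, 0.0000, 1.0000] o=[-0.2788, 0.0799, 0.5200] → [0.3322, 0.3100, -0.0000, 0.0000, 0.0000, 1.0000]
J3: z=[0.0000, 0.0000, 1.0000] o=[-0.3170, -0.6491, 0.5200] → [-0.3968, 0.3482, 0.0000, 0.0000, 0.0000, 1.0000]
J4: z=[0.6820, 0.7314, 0.0000] o=[-0.0756, -0.8741, 0.6400] → [0.2787, -0.2599, 0.3460, 0.6820, 0.7314, 0.0000]
J5: z=[0.6820, 0.7314, 0.0000] o=[-0.3740, -0.5959, 0.8048] → [0.1581, -0.1475, -0.0620, 0.6820, 0.7314, 0.0000]
J6: z=[-0.7030, 0.6556, 0.2756] o=[-0.2329, -0.7275, 1.4777] → [-0.4304, -0.2483, -0.5072, -0.7030, 0.6556, 0.2756]
V = J·q̇ = [-0.1003, -0.3163, -0.1282, 0.1033, 1.1862, 0.4623]

-0.1003 -0.3163 -0.1282 0.1033 1.1862 0.4623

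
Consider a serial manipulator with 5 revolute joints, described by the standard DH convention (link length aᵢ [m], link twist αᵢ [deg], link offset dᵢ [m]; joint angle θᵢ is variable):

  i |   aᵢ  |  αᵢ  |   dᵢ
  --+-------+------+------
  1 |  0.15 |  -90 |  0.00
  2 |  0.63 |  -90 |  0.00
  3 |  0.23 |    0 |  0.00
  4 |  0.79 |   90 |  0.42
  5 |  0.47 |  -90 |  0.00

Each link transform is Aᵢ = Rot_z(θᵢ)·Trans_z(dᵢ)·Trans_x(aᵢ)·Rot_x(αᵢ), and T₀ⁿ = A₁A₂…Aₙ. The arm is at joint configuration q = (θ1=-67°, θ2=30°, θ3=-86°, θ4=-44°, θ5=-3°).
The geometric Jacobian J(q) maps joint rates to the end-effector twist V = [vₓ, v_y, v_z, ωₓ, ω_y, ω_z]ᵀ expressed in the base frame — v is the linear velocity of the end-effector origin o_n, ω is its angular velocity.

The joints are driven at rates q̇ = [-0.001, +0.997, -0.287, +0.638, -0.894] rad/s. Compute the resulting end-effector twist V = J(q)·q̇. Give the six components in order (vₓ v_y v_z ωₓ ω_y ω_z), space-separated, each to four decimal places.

0.3284 -0.0774 0.5582 1.6099 0.2297 -0.6474

o_n = [1.0253, 0.6408, -0.2607]
J₁: ẑ×o_n = [-0.6408, 1.0253, 0.0000], ω = ẑ
J2: z=[0.9205, 0.3907, 0.0000] o=[0.0586, -0.1381, 0.0000] → [-0.1019, 0.2400, 0.3393, 0.9205, 0.3907, 0.0000]
J3: z=[-0.1954, 0.4603, -0.8660] o=[0.2718, -0.6403, -0.3150] → [1.1345, -0.6419, -0.5971, -0.1954, 0.4603, -0.8660]
J4: z=[-0.1954, 0.4603, -0.8660] o=[0.4884, -0.5634, -0.3230] → [1.0716, -0.4528, -0.4824, -0.1954, 0.4603, -0.8660]
J5: z=[-0.8509, 0.3595, 0.3830] o=[0.7916, 0.2711, -0.4329] → [-0.0797, 0.2360, -0.3986, -0.8509, 0.3595, 0.3830]
V = J·q̇ = [0.3284, -0.0774, 0.5582, 1.6099, 0.2297, -0.6474]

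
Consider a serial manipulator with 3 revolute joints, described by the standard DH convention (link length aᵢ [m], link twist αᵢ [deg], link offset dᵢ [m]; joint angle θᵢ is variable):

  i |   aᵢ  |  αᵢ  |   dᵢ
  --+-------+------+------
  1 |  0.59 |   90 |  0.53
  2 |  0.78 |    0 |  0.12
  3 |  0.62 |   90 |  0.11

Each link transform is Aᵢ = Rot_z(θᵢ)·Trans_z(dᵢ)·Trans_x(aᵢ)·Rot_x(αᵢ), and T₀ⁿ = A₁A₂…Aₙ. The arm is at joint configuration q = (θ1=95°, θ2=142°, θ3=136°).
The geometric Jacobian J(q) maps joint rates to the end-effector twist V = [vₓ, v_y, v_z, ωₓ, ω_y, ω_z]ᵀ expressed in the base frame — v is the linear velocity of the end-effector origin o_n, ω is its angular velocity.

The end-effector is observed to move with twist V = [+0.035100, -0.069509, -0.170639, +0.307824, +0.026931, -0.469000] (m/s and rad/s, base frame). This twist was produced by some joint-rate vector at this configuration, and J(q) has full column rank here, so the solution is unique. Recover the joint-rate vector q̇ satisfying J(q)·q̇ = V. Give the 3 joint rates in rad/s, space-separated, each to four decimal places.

o_n = [0.2238, 0.0815, 0.3962]
J₁: ẑ×o_n = [-0.0815, 0.2238, 0.0000], ω = ẑ
J2: z=[0.9962, 0.0872, 0.0000] o=[-0.0514, 0.5878, 0.5300] → [-0.0117, 0.1332, -0.5284, 0.9962, 0.0872, 0.0000]
J3: z=[0.9962, 0.0872, 0.0000] o=[0.1217, -0.0141, 1.0102] → [-0.0535, 0.6116, 0.0863, 0.9962, 0.0872, 0.0000]
q̇ = J⁺·V = [-0.4690, 0.3210, -0.0120]

-0.4690 0.3210 -0.0120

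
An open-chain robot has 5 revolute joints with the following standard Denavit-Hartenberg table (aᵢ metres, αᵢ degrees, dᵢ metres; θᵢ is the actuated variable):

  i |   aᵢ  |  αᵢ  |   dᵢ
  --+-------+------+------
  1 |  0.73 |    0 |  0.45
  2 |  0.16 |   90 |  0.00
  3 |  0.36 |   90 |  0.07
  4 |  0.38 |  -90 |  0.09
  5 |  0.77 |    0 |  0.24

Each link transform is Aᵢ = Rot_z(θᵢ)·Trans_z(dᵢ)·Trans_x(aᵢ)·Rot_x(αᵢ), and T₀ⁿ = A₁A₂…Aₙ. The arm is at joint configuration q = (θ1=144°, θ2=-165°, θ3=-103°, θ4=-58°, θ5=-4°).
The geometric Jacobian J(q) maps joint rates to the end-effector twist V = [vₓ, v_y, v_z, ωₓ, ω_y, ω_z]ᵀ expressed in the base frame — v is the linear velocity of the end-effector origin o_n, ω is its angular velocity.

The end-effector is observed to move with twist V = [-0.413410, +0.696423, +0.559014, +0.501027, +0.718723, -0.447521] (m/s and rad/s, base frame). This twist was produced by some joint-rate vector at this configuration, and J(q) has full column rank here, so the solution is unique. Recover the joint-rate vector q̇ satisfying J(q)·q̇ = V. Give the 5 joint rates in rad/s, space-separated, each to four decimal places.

o_n = [-0.5398, 1.2413, -0.6596]
J₁: ẑ×o_n = [-1.2413, -0.5398, 0.0000], ω = ẑ
J2: z=[0.0000, 0.0000, 1.0000] o=[-0.5906, 0.4291, 0.4500] → [-0.8122, 0.0508, 0.0000, 0.0000, 0.0000, 1.0000]
J3: z=[-0.3584, -0.9336, 0.0000] o=[-0.4412, 0.3717, 0.4500] → [1.0359, -0.3976, -0.4037, -0.3584, -0.9336, 0.0000]
J4: z=[-0.9097, 0.3492, 0.2250] o=[-0.5419, 0.3354, 0.0992] → [-0.4687, -0.6898, -0.8248, -0.9097, 0.3492, 0.2250]
J5: z=[-0.3680, -0.4264, -0.8263] o=[-0.5506, 0.6839, -0.0767] → [0.7091, -0.2234, -0.2005, -0.3680, -0.4264, -0.8263]
q̇ = J⁺·V = [-0.3280, 0.1170, -0.9650, -0.2580, 0.2160]

-0.3280 0.1170 -0.9650 -0.2580 0.2160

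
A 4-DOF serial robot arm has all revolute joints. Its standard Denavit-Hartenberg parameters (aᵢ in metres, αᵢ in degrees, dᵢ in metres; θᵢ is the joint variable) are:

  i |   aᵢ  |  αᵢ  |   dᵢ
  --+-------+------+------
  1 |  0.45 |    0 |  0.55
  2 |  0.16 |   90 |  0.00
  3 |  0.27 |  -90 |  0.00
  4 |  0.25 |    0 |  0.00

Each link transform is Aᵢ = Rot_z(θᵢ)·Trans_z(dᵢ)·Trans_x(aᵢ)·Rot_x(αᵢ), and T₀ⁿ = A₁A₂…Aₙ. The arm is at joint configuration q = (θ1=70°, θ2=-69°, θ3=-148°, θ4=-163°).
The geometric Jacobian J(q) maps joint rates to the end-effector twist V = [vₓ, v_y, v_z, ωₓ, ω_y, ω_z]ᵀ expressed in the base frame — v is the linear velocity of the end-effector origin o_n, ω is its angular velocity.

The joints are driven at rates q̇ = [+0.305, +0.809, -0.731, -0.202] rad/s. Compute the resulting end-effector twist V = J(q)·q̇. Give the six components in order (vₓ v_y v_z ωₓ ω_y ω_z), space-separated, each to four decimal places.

-0.0505 0.2457 0.0270 -0.1198 0.7290 1.2853

o_n = [0.2889, 0.3521, 0.5336]
J₁: ẑ×o_n = [-0.3521, 0.2889, 0.0000], ω = ẑ
J2: z=[0.0000, 0.0000, 1.0000] o=[0.1539, 0.4229, 0.5500] → [0.0707, 0.1350, -0.0000, 0.0000, 0.0000, 1.0000]
J3: z=[0.0175, -0.9998, 0.0000] o=[0.3139, 0.4257, 0.5500] → [0.0164, 0.0003, -0.0262, 0.0175, -0.9998, 0.0000]
J4: z=[0.5298, 0.0092, -0.8480] o=[0.0849, 0.4217, 0.4069] → [-0.0578, -0.2401, -0.0387, 0.5298, 0.0092, -0.8480]
V = J·q̇ = [-0.0505, 0.2457, 0.0270, -0.1198, 0.7290, 1.2853]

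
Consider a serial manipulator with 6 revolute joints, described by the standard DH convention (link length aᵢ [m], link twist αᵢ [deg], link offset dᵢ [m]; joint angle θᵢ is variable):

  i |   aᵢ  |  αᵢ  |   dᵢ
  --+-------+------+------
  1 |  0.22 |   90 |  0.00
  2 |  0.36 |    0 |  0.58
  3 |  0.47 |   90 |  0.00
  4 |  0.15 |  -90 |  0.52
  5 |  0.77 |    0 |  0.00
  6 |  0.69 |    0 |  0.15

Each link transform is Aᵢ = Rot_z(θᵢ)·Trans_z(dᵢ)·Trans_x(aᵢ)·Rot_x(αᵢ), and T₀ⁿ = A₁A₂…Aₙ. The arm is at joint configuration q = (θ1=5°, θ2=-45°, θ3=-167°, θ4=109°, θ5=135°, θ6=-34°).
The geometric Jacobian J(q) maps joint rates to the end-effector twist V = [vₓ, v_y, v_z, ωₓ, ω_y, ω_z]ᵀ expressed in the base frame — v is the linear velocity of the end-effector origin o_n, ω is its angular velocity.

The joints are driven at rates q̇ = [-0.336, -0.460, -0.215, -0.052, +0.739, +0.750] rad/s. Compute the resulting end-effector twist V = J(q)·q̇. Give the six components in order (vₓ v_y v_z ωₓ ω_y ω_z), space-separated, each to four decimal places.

-0.5241 1.4030 1.1557 1.0609 1.2570 -1.1262

o_n = [-0.3167, -0.0615, -0.5850]
J₁: ẑ×o_n = [0.0615, -0.3167, 0.0000], ω = ẑ
J2: z=[0.0872, -0.9962, 0.0000] o=[0.2192, 0.0192, 0.0000] → [0.5828, 0.0510, -0.5409, 0.0872, -0.9962, 0.0000]
J3: z=[0.0872, -0.9962, 0.0000] o=[0.5233, -0.5364, -0.2546] → [0.3292, 0.0288, -0.7955, 0.0872, -0.9962, 0.0000]
J4: z=[0.5279, 0.0462, 0.8480] o=[0.1262, -0.5712, -0.0055] → [-0.4590, -0.0697, 0.2895, 0.5279, 0.0462, 0.8480]
J5: z=[0.7704, 0.3942, -0.5010] o=[0.4544, -0.6848, 0.4096] → [-0.0798, 1.1527, 0.7842, 0.7704, 0.3942, -0.5010]
J6: z=[0.7704, 0.3942, -0.5010] o=[-0.0277, -0.2102, 0.0418] → [-0.1726, 0.6278, 0.2285, 0.7704, 0.3942, -0.5010]
V = J·q̇ = [-0.5241, 1.4030, 1.1557, 1.0609, 1.2570, -1.1262]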